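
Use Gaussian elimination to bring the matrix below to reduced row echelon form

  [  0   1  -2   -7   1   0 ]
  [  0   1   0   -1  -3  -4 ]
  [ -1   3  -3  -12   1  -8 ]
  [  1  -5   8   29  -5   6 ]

Swap R1 and R3.
  [ -1   3  -3  -12   1  -8 ]
  [  0   1   0   -1  -3  -4 ]
  [  0   1  -2   -7   1   0 ]
  [  1  -5   8   29  -5   6 ]
Multiply R1 by -1.
  [ 1  -3   3  12  -1   8 ]
  [ 0   1   0  -1  -3  -4 ]
  [ 0   1  -2  -7   1   0 ]
  [ 1  -5   8  29  -5   6 ]
Subtract R1 from R4.
  [ 1  -3   3  12  -1   8 ]
  [ 0   1   0  -1  -3  -4 ]
  [ 0   1  -2  -7   1   0 ]
  [ 0  -2   5  17  -4  -2 ]
Subtract R2 from R3.
  [ 1  -3   3  12  -1   8 ]
  [ 0   1   0  -1  -3  -4 ]
  [ 0   0  -2  -6   4   4 ]
  [ 0  -2   5  17  -4  -2 ]
Add 2 times R2 to R4.
  [ 1  -3   3  12   -1    8 ]
  [ 0   1   0  -1   -3   -4 ]
  [ 0   0  -2  -6    4    4 ]
  [ 0   0   5  15  -10  -10 ]
Multiply R3 by -1/2.
  [ 1  -3  3  12   -1    8 ]
  [ 0   1  0  -1   -3   -4 ]
  [ 0   0  1   3   -2   -2 ]
  [ 0   0  5  15  -10  -10 ]
Subtract 5 times R3 from R4.
  [ 1  -3  3  12  -1   8 ]
  [ 0   1  0  -1  -3  -4 ]
  [ 0   0  1   3  -2  -2 ]
  [ 0   0  0   0   0   0 ]
Subtract 3 times R3 from R1.
  [ 1  -3  0   3   5  14 ]
  [ 0   1  0  -1  -3  -4 ]
  [ 0   0  1   3  -2  -2 ]
  [ 0   0  0   0   0   0 ]
Add 3 times R2 to R1.
  [ 1  0  0   0  -4   2 ]
  [ 0  1  0  -1  -3  -4 ]
  [ 0  0  1   3  -2  -2 ]
  [ 0  0  0   0   0   0 ]

[[1, 0, 0, 0, -4, 2], [0, 1, 0, -1, -3, -4], [0, 0, 1, 3, -2, -2], [0, 0, 0, 0, 0, 0]]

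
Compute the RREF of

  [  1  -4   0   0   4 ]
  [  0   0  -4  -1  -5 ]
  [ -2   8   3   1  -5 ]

[[1, -4, 0, 0, 4], [0, 0, 1, 0, 2], [0, 0, 0, 1, -3]]

R3 -> R3 + 2·R1
  [ 1  -4   0   0   4 ]
  [ 0   0  -4  -1  -5 ]
  [ 0   0   3   1   3 ]
R2 -> -1/4·R2
  [ 1  -4  0    0    4 ]
  [ 0   0  1  1/4  5/4 ]
  [ 0   0  3    1    3 ]
R3 -> R3 − 3·R2
  [ 1  -4  0    0     4 ]
  [ 0   0  1  1/4   5/4 ]
  [ 0   0  0  1/4  -3/4 ]
R3 -> 4·R3
  [ 1  -4  0    0    4 ]
  [ 0   0  1  1/4  5/4 ]
  [ 0   0  0    1   -3 ]
R2 -> R2 − 1/4·R3
  [ 1  -4  0  0   4 ]
  [ 0   0  1  0   2 ]
  [ 0   0  0  1  -3 ]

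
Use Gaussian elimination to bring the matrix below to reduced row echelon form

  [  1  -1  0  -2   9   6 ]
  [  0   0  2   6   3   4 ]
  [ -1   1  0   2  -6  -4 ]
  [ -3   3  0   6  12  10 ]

R3 ← R3 + R1
  [  1  -1  0  -2   9   6 ]
  [  0   0  2   6   3   4 ]
  [  0   0  0   0   3   2 ]
  [ -3   3  0   6  12  10 ]
R4 ← R4 + 3·R1
  [ 1  -1  0  -2   9   6 ]
  [ 0   0  2   6   3   4 ]
  [ 0   0  0   0   3   2 ]
  [ 0   0  0   0  39  28 ]
R2 ← 1/2·R2
  [ 1  -1  0  -2    9   6 ]
  [ 0   0  1   3  3/2   2 ]
  [ 0   0  0   0    3   2 ]
  [ 0   0  0   0   39  28 ]
R3 ← 1/3·R3
  [ 1  -1  0  -2    9    6 ]
  [ 0   0  1   3  3/2    2 ]
  [ 0   0  0   0    1  2/3 ]
  [ 0   0  0   0   39   28 ]
R4 ← R4 − 39·R3
  [ 1  -1  0  -2    9    6 ]
  [ 0   0  1   3  3/2    2 ]
  [ 0   0  0   0    1  2/3 ]
  [ 0   0  0   0    0    2 ]
R4 ← 1/2·R4
  [ 1  -1  0  -2    9    6 ]
  [ 0   0  1   3  3/2    2 ]
  [ 0   0  0   0    1  2/3 ]
  [ 0   0  0   0    0    1 ]
R3 ← R3 − 2/3·R4
  [ 1  -1  0  -2    9  6 ]
  [ 0   0  1   3  3/2  2 ]
  [ 0   0  0   0    1  0 ]
  [ 0   0  0   0    0  1 ]
R2 ← R2 − 2·R4
  [ 1  -1  0  -2    9  6 ]
  [ 0   0  1   3  3/2  0 ]
  [ 0   0  0   0    1  0 ]
  [ 0   0  0   0    0  1 ]
R1 ← R1 − 6·R4
  [ 1  -1  0  -2    9  0 ]
  [ 0   0  1   3  3/2  0 ]
  [ 0   0  0   0    1  0 ]
  [ 0   0  0   0    0  1 ]
R2 ← R2 − 3/2·R3
  [ 1  -1  0  -2  9  0 ]
  [ 0   0  1   3  0  0 ]
  [ 0   0  0   0  1  0 ]
  [ 0   0  0   0  0  1 ]
R1 ← R1 − 9·R3
  [ 1  -1  0  -2  0  0 ]
  [ 0   0  1   3  0  0 ]
  [ 0   0  0   0  1  0 ]
  [ 0   0  0   0  0  1 ]

[[1, -1, 0, -2, 0, 0], [0, 0, 1, 3, 0, 0], [0, 0, 0, 0, 1, 0], [0, 0, 0, 0, 0, 1]]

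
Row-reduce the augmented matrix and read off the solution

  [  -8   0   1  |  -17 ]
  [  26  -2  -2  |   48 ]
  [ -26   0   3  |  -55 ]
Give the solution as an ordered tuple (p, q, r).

R1 → -1/8·R1
  [   1   0  -1/8  |  17/8 ]
  [  26  -2    -2  |    48 ]
  [ -26   0     3  |   -55 ]
R2 → R2 − 26·R1
  [   1   0  -1/8  |   17/8 ]
  [   0  -2   5/4  |  -29/4 ]
  [ -26   0     3  |    -55 ]
R3 → R3 + 26·R1
  [ 1   0  -1/8  |   17/8 ]
  [ 0  -2   5/4  |  -29/4 ]
  [ 0   0  -1/4  |    1/4 ]
R2 → -1/2·R2
  [ 1  0  -1/8  |  17/8 ]
  [ 0  1  -5/8  |  29/8 ]
  [ 0  0  -1/4  |   1/4 ]
R3 → -4·R3
  [ 1  0  -1/8  |  17/8 ]
  [ 0  1  -5/8  |  29/8 ]
  [ 0  0     1  |    -1 ]
R2 → R2 + 5/8·R3
  [ 1  0  -1/8  |  17/8 ]
  [ 0  1     0  |     3 ]
  [ 0  0     1  |    -1 ]
R1 → R1 + 1/8·R3
  [ 1  0  0  |   2 ]
  [ 0  1  0  |   3 ]
  [ 0  0  1  |  -1 ]
Reading off the last column: p = 2, q = 3, r = -1.

(2, 3, -1)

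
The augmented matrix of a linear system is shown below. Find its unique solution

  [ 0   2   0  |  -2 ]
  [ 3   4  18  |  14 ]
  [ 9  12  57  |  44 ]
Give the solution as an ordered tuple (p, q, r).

(2, -1, 2/3)

ρ1 ↔ ρ2
  [ 3   4  18  |  14 ]
  [ 0   2   0  |  -2 ]
  [ 9  12  57  |  44 ]
ρ1 → 1/3·ρ1
  [ 1  4/3   6  |  14/3 ]
  [ 0    2   0  |    -2 ]
  [ 9   12  57  |    44 ]
ρ3 → ρ3 − 9·ρ1
  [ 1  4/3  6  |  14/3 ]
  [ 0    2  0  |    -2 ]
  [ 0    0  3  |     2 ]
ρ2 → 1/2·ρ2
  [ 1  4/3  6  |  14/3 ]
  [ 0    1  0  |    -1 ]
  [ 0    0  3  |     2 ]
ρ3 → 1/3·ρ3
  [ 1  4/3  6  |  14/3 ]
  [ 0    1  0  |    -1 ]
  [ 0    0  1  |   2/3 ]
ρ1 → ρ1 − 6·ρ3
  [ 1  4/3  0  |  2/3 ]
  [ 0    1  0  |   -1 ]
  [ 0    0  1  |  2/3 ]
ρ1 → ρ1 − 4/3·ρ2
  [ 1  0  0  |    2 ]
  [ 0  1  0  |   -1 ]
  [ 0  0  1  |  2/3 ]
Reading off the last column: p = 2, q = -1, r = 2/3.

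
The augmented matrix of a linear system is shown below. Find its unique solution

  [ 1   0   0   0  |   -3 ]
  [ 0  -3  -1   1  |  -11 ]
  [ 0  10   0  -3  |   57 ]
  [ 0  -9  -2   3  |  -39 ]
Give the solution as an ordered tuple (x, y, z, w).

Multiply r2 by -1/3.
Subtract 10 times r2 from r3.
Add 9 times r2 to r4.
Multiply r3 by -3/10.
Subtract r3 from r4.
Multiply r4 by 10.
Add 1/10 times r4 to r3.
Add 1/3 times r4 to r2.
Subtract 1/3 times r3 from r2.
Reading off the last column: x = -3, y = 6, z = -6, w = 1.

(-3, 6, -6, 1)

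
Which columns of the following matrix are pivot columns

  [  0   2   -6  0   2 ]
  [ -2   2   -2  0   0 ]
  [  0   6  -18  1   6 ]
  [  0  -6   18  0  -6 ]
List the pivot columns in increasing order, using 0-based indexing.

0, 1, 3

R1 <=> R2
  [ -2   2   -2  0   0 ]
  [  0   2   -6  0   2 ]
  [  0   6  -18  1   6 ]
  [  0  -6   18  0  -6 ]
R1 -> -1/2·R1
  [ 1  -1    1  0   0 ]
  [ 0   2   -6  0   2 ]
  [ 0   6  -18  1   6 ]
  [ 0  -6   18  0  -6 ]
R2 -> 1/2·R2
  [ 1  -1    1  0   0 ]
  [ 0   1   -3  0   1 ]
  [ 0   6  -18  1   6 ]
  [ 0  -6   18  0  -6 ]
R3 -> R3 − 6·R2
  [ 1  -1   1  0   0 ]
  [ 0   1  -3  0   1 ]
  [ 0   0   0  1   0 ]
  [ 0  -6  18  0  -6 ]
R4 -> R4 + 6·R2
  [ 1  -1   1  0  0 ]
  [ 0   1  -3  0  1 ]
  [ 0   0   0  1  0 ]
  [ 0   0   0  0  0 ]
R1 -> R1 + R2
  [ 1  0  -2  0  1 ]
  [ 0  1  -3  0  1 ]
  [ 0  0   0  1  0 ]
  [ 0  0   0  0  0 ]
Pivot columns are the columns containing a leading 1.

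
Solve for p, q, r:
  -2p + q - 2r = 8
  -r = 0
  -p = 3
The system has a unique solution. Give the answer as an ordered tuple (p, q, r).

(-3, 2, 0)

Form the augmented matrix and row-reduce:
  [ -2  1  -2  |  8 ]
  [  0  0  -1  |  0 ]
  [ -1  0   0  |  3 ]
ρ1 ← -1/2·ρ1
  [  1  -1/2   1  |  -4 ]
  [  0     0  -1  |   0 ]
  [ -1     0   0  |   3 ]
ρ3 ← ρ3 + ρ1
  [ 1  -1/2   1  |  -4 ]
  [ 0     0  -1  |   0 ]
  [ 0  -1/2   1  |  -1 ]
ρ2 <-> ρ3
  [ 1  -1/2   1  |  -4 ]
  [ 0  -1/2   1  |  -1 ]
  [ 0     0  -1  |   0 ]
ρ2 ← -2·ρ2
  [ 1  -1/2   1  |  -4 ]
  [ 0     1  -2  |   2 ]
  [ 0     0  -1  |   0 ]
ρ3 ← -1·ρ3
  [ 1  -1/2   1  |  -4 ]
  [ 0     1  -2  |   2 ]
  [ 0     0   1  |   0 ]
ρ2 ← ρ2 + 2·ρ3
  [ 1  -1/2  1  |  -4 ]
  [ 0     1  0  |   2 ]
  [ 0     0  1  |   0 ]
ρ1 ← ρ1 − ρ3
  [ 1  -1/2  0  |  -4 ]
  [ 0     1  0  |   2 ]
  [ 0     0  1  |   0 ]
ρ1 ← ρ1 + 1/2·ρ2
  [ 1  0  0  |  -3 ]
  [ 0  1  0  |   2 ]
  [ 0  0  1  |   0 ]
Reading off the last column: p = -3, q = 2, r = 0.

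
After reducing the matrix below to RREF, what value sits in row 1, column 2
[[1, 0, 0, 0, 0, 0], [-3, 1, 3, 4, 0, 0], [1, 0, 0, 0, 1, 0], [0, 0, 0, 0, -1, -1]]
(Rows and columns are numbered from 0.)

3

R2 ← R2 + 3·R1
  [ 1  0  0  0   0   0 ]
  [ 0  1  3  4   0   0 ]
  [ 1  0  0  0   1   0 ]
  [ 0  0  0  0  -1  -1 ]
R3 ← R3 − R1
  [ 1  0  0  0   0   0 ]
  [ 0  1  3  4   0   0 ]
  [ 0  0  0  0   1   0 ]
  [ 0  0  0  0  -1  -1 ]
R4 ← R4 + R3
  [ 1  0  0  0  0   0 ]
  [ 0  1  3  4  0   0 ]
  [ 0  0  0  0  1   0 ]
  [ 0  0  0  0  0  -1 ]
R4 ← -1·R4
  [ 1  0  0  0  0  0 ]
  [ 0  1  3  4  0  0 ]
  [ 0  0  0  0  1  0 ]
  [ 0  0  0  0  0  1 ]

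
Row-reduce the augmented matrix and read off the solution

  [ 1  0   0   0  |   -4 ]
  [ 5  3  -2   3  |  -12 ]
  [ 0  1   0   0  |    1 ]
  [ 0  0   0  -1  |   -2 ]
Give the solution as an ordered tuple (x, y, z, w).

r2 -> r2 − 5·r1
  [ 1  0   0   0  |  -4 ]
  [ 0  3  -2   3  |   8 ]
  [ 0  1   0   0  |   1 ]
  [ 0  0   0  -1  |  -2 ]
r2 -> 1/3·r2
  [ 1  0     0   0  |   -4 ]
  [ 0  1  -2/3   1  |  8/3 ]
  [ 0  1     0   0  |    1 ]
  [ 0  0     0  -1  |   -2 ]
r3 -> r3 − r2
  [ 1  0     0   0  |    -4 ]
  [ 0  1  -2/3   1  |   8/3 ]
  [ 0  0   2/3  -1  |  -5/3 ]
  [ 0  0     0  -1  |    -2 ]
r3 -> 3/2·r3
  [ 1  0     0     0  |    -4 ]
  [ 0  1  -2/3     1  |   8/3 ]
  [ 0  0     1  -3/2  |  -5/2 ]
  [ 0  0     0    -1  |    -2 ]
r4 -> -1·r4
  [ 1  0     0     0  |    -4 ]
  [ 0  1  -2/3     1  |   8/3 ]
  [ 0  0     1  -3/2  |  -5/2 ]
  [ 0  0     0     1  |     2 ]
r3 -> r3 + 3/2·r4
  [ 1  0     0  0  |   -4 ]
  [ 0  1  -2/3  1  |  8/3 ]
  [ 0  0     1  0  |  1/2 ]
  [ 0  0     0  1  |    2 ]
r2 -> r2 − r4
  [ 1  0     0  0  |   -4 ]
  [ 0  1  -2/3  0  |  2/3 ]
  [ 0  0     1  0  |  1/2 ]
  [ 0  0     0  1  |    2 ]
r2 -> r2 + 2/3·r3
  [ 1  0  0  0  |   -4 ]
  [ 0  1  0  0  |    1 ]
  [ 0  0  1  0  |  1/2 ]
  [ 0  0  0  1  |    2 ]
Reading off the last column: x = -4, y = 1, z = 1/2, w = 2.

(-4, 1, 1/2, 2)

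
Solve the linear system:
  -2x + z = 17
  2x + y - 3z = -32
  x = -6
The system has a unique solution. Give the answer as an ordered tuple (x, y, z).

(-6, -5, 5)

Form the augmented matrix and row-reduce:
  [ -2  0   1  |   17 ]
  [  2  1  -3  |  -32 ]
  [  1  0   0  |   -6 ]
R1 -> -1/2·R1
R2 -> R2 − 2·R1
R3 -> R3 − R1
R3 -> 2·R3
R2 -> R2 + 2·R3
R1 -> R1 + 1/2·R3
Reading off the last column: x = -6, y = -5, z = 5.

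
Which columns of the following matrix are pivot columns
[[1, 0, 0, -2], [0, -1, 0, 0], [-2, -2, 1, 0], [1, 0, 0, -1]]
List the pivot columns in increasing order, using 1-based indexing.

R3 -> R3 + 2·R1
  [ 1   0  0  -2 ]
  [ 0  -1  0   0 ]
  [ 0  -2  1  -4 ]
  [ 1   0  0  -1 ]
R4 -> R4 − R1
  [ 1   0  0  -2 ]
  [ 0  -1  0   0 ]
  [ 0  -2  1  -4 ]
  [ 0   0  0   1 ]
R2 -> -1·R2
  [ 1   0  0  -2 ]
  [ 0   1  0   0 ]
  [ 0  -2  1  -4 ]
  [ 0   0  0   1 ]
R3 -> R3 + 2·R2
  [ 1  0  0  -2 ]
  [ 0  1  0   0 ]
  [ 0  0  1  -4 ]
  [ 0  0  0   1 ]
R3 -> R3 + 4·R4
  [ 1  0  0  -2 ]
  [ 0  1  0   0 ]
  [ 0  0  1   0 ]
  [ 0  0  0   1 ]
R1 -> R1 + 2·R4
  [ 1  0  0  0 ]
  [ 0  1  0  0 ]
  [ 0  0  1  0 ]
  [ 0  0  0  1 ]
Pivot columns are the columns containing a leading 1.

1, 2, 3, 4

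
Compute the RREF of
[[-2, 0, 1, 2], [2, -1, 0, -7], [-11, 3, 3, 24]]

R1 ← -1/2·R1
  [   1   0  -1/2  -1 ]
  [   2  -1     0  -7 ]
  [ -11   3     3  24 ]
R2 ← R2 − 2·R1
  [   1   0  -1/2  -1 ]
  [   0  -1     1  -5 ]
  [ -11   3     3  24 ]
R3 ← R3 + 11·R1
  [ 1   0  -1/2  -1 ]
  [ 0  -1     1  -5 ]
  [ 0   3  -5/2  13 ]
R2 ← -1·R2
  [ 1  0  -1/2  -1 ]
  [ 0  1    -1   5 ]
  [ 0  3  -5/2  13 ]
R3 ← R3 − 3·R2
  [ 1  0  -1/2  -1 ]
  [ 0  1    -1   5 ]
  [ 0  0   1/2  -2 ]
R3 ← 2·R3
  [ 1  0  -1/2  -1 ]
  [ 0  1    -1   5 ]
  [ 0  0     1  -4 ]
R2 ← R2 + R3
  [ 1  0  -1/2  -1 ]
  [ 0  1     0   1 ]
  [ 0  0     1  -4 ]
R1 ← R1 + 1/2·R3
  [ 1  0  0  -3 ]
  [ 0  1  0   1 ]
  [ 0  0  1  -4 ]

[[1, 0, 0, -3], [0, 1, 0, 1], [0, 0, 1, -4]]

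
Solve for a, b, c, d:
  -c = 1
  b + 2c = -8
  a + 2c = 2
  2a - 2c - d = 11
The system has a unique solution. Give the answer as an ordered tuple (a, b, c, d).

Form the augmented matrix and row-reduce:
  [ 0  0  -1   0  |   1 ]
  [ 0  1   2   0  |  -8 ]
  [ 1  0   2   0  |   2 ]
  [ 2  0  -2  -1  |  11 ]
r1 ↔ r3
  [ 1  0   2   0  |   2 ]
  [ 0  1   2   0  |  -8 ]
  [ 0  0  -1   0  |   1 ]
  [ 2  0  -2  -1  |  11 ]
r4 ← r4 − 2·r1
  [ 1  0   2   0  |   2 ]
  [ 0  1   2   0  |  -8 ]
  [ 0  0  -1   0  |   1 ]
  [ 0  0  -6  -1  |   7 ]
r3 ← -1·r3
  [ 1  0   2   0  |   2 ]
  [ 0  1   2   0  |  -8 ]
  [ 0  0   1   0  |  -1 ]
  [ 0  0  -6  -1  |   7 ]
r4 ← r4 + 6·r3
  [ 1  0  2   0  |   2 ]
  [ 0  1  2   0  |  -8 ]
  [ 0  0  1   0  |  -1 ]
  [ 0  0  0  -1  |   1 ]
r4 ← -1·r4
  [ 1  0  2  0  |   2 ]
  [ 0  1  2  0  |  -8 ]
  [ 0  0  1  0  |  -1 ]
  [ 0  0  0  1  |  -1 ]
r2 ← r2 − 2·r3
  [ 1  0  2  0  |   2 ]
  [ 0  1  0  0  |  -6 ]
  [ 0  0  1  0  |  -1 ]
  [ 0  0  0  1  |  -1 ]
r1 ← r1 − 2·r3
  [ 1  0  0  0  |   4 ]
  [ 0  1  0  0  |  -6 ]
  [ 0  0  1  0  |  -1 ]
  [ 0  0  0  1  |  -1 ]
Reading off the last column: a = 4, b = -6, c = -1, d = -1.

(4, -6, -1, -1)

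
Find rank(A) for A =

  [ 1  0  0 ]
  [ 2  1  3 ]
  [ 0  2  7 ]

rank = 3

r2 -> r2 − 2·r1
  [ 1  0  0 ]
  [ 0  1  3 ]
  [ 0  2  7 ]
r3 -> r3 − 2·r2
  [ 1  0  0 ]
  [ 0  1  3 ]
  [ 0  0  1 ]
r2 -> r2 − 3·r3
  [ 1  0  0 ]
  [ 0  1  0 ]
  [ 0  0  1 ]
The reduced form has 3 nonzero rows.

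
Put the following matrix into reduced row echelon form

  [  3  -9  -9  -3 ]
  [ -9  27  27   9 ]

ρ1 := 1/3·ρ1
  [  1  -3  -3  -1 ]
  [ -9  27  27   9 ]
ρ2 := ρ2 + 9·ρ1
  [ 1  -3  -3  -1 ]
  [ 0   0   0   0 ]

[[1, -3, -3, -1], [0, 0, 0, 0]]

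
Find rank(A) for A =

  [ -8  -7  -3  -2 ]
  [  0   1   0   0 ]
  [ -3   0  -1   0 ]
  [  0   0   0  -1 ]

rank = 4

R1 ← -1/8·R1
  [  1  7/8  3/8  1/4 ]
  [  0    1    0    0 ]
  [ -3    0   -1    0 ]
  [  0    0    0   -1 ]
R3 ← R3 + 3·R1
  [ 1   7/8  3/8  1/4 ]
  [ 0     1    0    0 ]
  [ 0  21/8  1/8  3/4 ]
  [ 0     0    0   -1 ]
R3 ← R3 − 21/8·R2
  [ 1  7/8  3/8  1/4 ]
  [ 0    1    0    0 ]
  [ 0    0  1/8  3/4 ]
  [ 0    0    0   -1 ]
R3 ← 8·R3
  [ 1  7/8  3/8  1/4 ]
  [ 0    1    0    0 ]
  [ 0    0    1    6 ]
  [ 0    0    0   -1 ]
R4 ← -1·R4
  [ 1  7/8  3/8  1/4 ]
  [ 0    1    0    0 ]
  [ 0    0    1    6 ]
  [ 0    0    0    1 ]
R3 ← R3 − 6·R4
  [ 1  7/8  3/8  1/4 ]
  [ 0    1    0    0 ]
  [ 0    0    1    0 ]
  [ 0    0    0    1 ]
R1 ← R1 − 1/4·R4
  [ 1  7/8  3/8  0 ]
  [ 0    1    0  0 ]
  [ 0    0    1  0 ]
  [ 0    0    0  1 ]
R1 ← R1 − 3/8·R3
  [ 1  7/8  0  0 ]
  [ 0    1  0  0 ]
  [ 0    0  1  0 ]
  [ 0    0  0  1 ]
R1 ← R1 − 7/8·R2
  [ 1  0  0  0 ]
  [ 0  1  0  0 ]
  [ 0  0  1  0 ]
  [ 0  0  0  1 ]
The reduced form has 4 nonzero rows.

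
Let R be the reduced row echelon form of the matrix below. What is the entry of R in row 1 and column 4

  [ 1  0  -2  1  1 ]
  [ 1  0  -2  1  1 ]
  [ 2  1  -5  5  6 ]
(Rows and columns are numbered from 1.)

R2 ← R2 − R1
  [ 1  0  -2  1  1 ]
  [ 0  0   0  0  0 ]
  [ 2  1  -5  5  6 ]
R3 ← R3 − 2·R1
  [ 1  0  -2  1  1 ]
  [ 0  0   0  0  0 ]
  [ 0  1  -1  3  4 ]
R2 ↔ R3
  [ 1  0  -2  1  1 ]
  [ 0  1  -1  3  4 ]
  [ 0  0   0  0  0 ]

1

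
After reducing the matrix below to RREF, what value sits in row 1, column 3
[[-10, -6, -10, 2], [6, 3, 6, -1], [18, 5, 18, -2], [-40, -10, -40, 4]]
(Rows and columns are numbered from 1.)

1

R1 → -1/10·R1
  [   1  3/5    1  -1/5 ]
  [   6    3    6    -1 ]
  [  18    5   18    -2 ]
  [ -40  -10  -40     4 ]
R2 → R2 − 6·R1
  [   1   3/5    1  -1/5 ]
  [   0  -3/5    0   1/5 ]
  [  18     5   18    -2 ]
  [ -40   -10  -40     4 ]
R3 → R3 − 18·R1
  [   1    3/5    1  -1/5 ]
  [   0   -3/5    0   1/5 ]
  [   0  -29/5    0   8/5 ]
  [ -40    -10  -40     4 ]
R4 → R4 + 40·R1
  [ 1    3/5  1  -1/5 ]
  [ 0   -3/5  0   1/5 ]
  [ 0  -29/5  0   8/5 ]
  [ 0     14  0    -4 ]
R2 → -5/3·R2
  [ 1    3/5  1  -1/5 ]
  [ 0      1  0  -1/3 ]
  [ 0  -29/5  0   8/5 ]
  [ 0     14  0    -4 ]
R3 → R3 + 29/5·R2
  [ 1  3/5  1  -1/5 ]
  [ 0    1  0  -1/3 ]
  [ 0    0  0  -1/3 ]
  [ 0   14  0    -4 ]
R4 → R4 − 14·R2
  [ 1  3/5  1  -1/5 ]
  [ 0    1  0  -1/3 ]
  [ 0    0  0  -1/3 ]
  [ 0    0  0   2/3 ]
R3 → -3·R3
  [ 1  3/5  1  -1/5 ]
  [ 0    1  0  -1/3 ]
  [ 0    0  0     1 ]
  [ 0    0  0   2/3 ]
R4 → R4 − 2/3·R3
  [ 1  3/5  1  -1/5 ]
  [ 0    1  0  -1/3 ]
  [ 0    0  0     1 ]
  [ 0    0  0     0 ]
R2 → R2 + 1/3·R3
  [ 1  3/5  1  -1/5 ]
  [ 0    1  0     0 ]
  [ 0    0  0     1 ]
  [ 0    0  0     0 ]
R1 → R1 + 1/5·R3
  [ 1  3/5  1  0 ]
  [ 0    1  0  0 ]
  [ 0    0  0  1 ]
  [ 0    0  0  0 ]
R1 → R1 − 3/5·R2
  [ 1  0  1  0 ]
  [ 0  1  0  0 ]
  [ 0  0  0  1 ]
  [ 0  0  0  0 ]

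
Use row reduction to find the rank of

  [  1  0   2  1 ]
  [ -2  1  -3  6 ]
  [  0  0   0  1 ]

rank = 3

Add 2 times R1 to R2.
  [ 1  0  2  1 ]
  [ 0  1  1  8 ]
  [ 0  0  0  1 ]
Subtract 8 times R3 from R2.
  [ 1  0  2  1 ]
  [ 0  1  1  0 ]
  [ 0  0  0  1 ]
Subtract R3 from R1.
  [ 1  0  2  0 ]
  [ 0  1  1  0 ]
  [ 0  0  0  1 ]
The reduced form has 3 nonzero rows.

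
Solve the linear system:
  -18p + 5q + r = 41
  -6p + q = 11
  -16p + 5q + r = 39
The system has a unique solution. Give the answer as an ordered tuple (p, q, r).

Form the augmented matrix and row-reduce:
  [ -18  5  1  |  41 ]
  [  -6  1  0  |  11 ]
  [ -16  5  1  |  39 ]
R1 := -1/18·R1
  [   1  -5/18  -1/18  |  -41/18 ]
  [  -6      1      0  |      11 ]
  [ -16      5      1  |      39 ]
R2 := R2 + 6·R1
  [   1  -5/18  -1/18  |  -41/18 ]
  [   0   -2/3   -1/3  |    -8/3 ]
  [ -16      5      1  |      39 ]
R3 := R3 + 16·R1
  [ 1  -5/18  -1/18  |  -41/18 ]
  [ 0   -2/3   -1/3  |    -8/3 ]
  [ 0    5/9    1/9  |    23/9 ]
R2 := -3/2·R2
  [ 1  -5/18  -1/18  |  -41/18 ]
  [ 0      1    1/2  |       4 ]
  [ 0    5/9    1/9  |    23/9 ]
R3 := R3 − 5/9·R2
  [ 1  -5/18  -1/18  |  -41/18 ]
  [ 0      1    1/2  |       4 ]
  [ 0      0   -1/6  |     1/3 ]
R3 := -6·R3
  [ 1  -5/18  -1/18  |  -41/18 ]
  [ 0      1    1/2  |       4 ]
  [ 0      0      1  |      -2 ]
R2 := R2 − 1/2·R3
  [ 1  -5/18  -1/18  |  -41/18 ]
  [ 0      1      0  |       5 ]
  [ 0      0      1  |      -2 ]
R1 := R1 + 1/18·R3
  [ 1  -5/18  0  |  -43/18 ]
  [ 0      1  0  |       5 ]
  [ 0      0  1  |      -2 ]
R1 := R1 + 5/18·R2
  [ 1  0  0  |  -1 ]
  [ 0  1  0  |   5 ]
  [ 0  0  1  |  -2 ]
Reading off the last column: p = -1, q = 5, r = -2.

(-1, 5, -2)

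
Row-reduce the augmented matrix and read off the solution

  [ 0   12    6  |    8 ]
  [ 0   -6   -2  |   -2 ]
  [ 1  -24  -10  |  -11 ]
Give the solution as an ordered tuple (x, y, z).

(1, -1/3, 2)

r1 ↔ r3
  [ 1  -24  -10  |  -11 ]
  [ 0   -6   -2  |   -2 ]
  [ 0   12    6  |    8 ]
r2 → -1/6·r2
  [ 1  -24  -10  |  -11 ]
  [ 0    1  1/3  |  1/3 ]
  [ 0   12    6  |    8 ]
r3 → r3 − 12·r2
  [ 1  -24  -10  |  -11 ]
  [ 0    1  1/3  |  1/3 ]
  [ 0    0    2  |    4 ]
r3 → 1/2·r3
  [ 1  -24  -10  |  -11 ]
  [ 0    1  1/3  |  1/3 ]
  [ 0    0    1  |    2 ]
r2 → r2 − 1/3·r3
  [ 1  -24  -10  |   -11 ]
  [ 0    1    0  |  -1/3 ]
  [ 0    0    1  |     2 ]
r1 → r1 + 10·r3
  [ 1  -24  0  |     9 ]
  [ 0    1  0  |  -1/3 ]
  [ 0    0  1  |     2 ]
r1 → r1 + 24·r2
  [ 1  0  0  |     1 ]
  [ 0  1  0  |  -1/3 ]
  [ 0  0  1  |     2 ]
Reading off the last column: x = 1, y = -1/3, z = 2.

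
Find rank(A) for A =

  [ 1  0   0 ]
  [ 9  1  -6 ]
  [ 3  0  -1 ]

Subtract 9 times R1 from R2.
  [ 1  0   0 ]
  [ 0  1  -6 ]
  [ 3  0  -1 ]
Subtract 3 times R1 from R3.
  [ 1  0   0 ]
  [ 0  1  -6 ]
  [ 0  0  -1 ]
Multiply R3 by -1.
  [ 1  0   0 ]
  [ 0  1  -6 ]
  [ 0  0   1 ]
Add 6 times R3 to R2.
  [ 1  0  0 ]
  [ 0  1  0 ]
  [ 0  0  1 ]
The reduced form has 3 nonzero rows.

rank = 3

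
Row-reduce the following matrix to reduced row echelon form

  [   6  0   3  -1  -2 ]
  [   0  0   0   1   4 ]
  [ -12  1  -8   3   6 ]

[[1, 0, 1/2, 0, 1/3], [0, 1, -2, 0, -2], [0, 0, 0, 1, 4]]

R1 → 1/6·R1
  [   1  0  1/2  -1/6  -1/3 ]
  [   0  0    0     1     4 ]
  [ -12  1   -8     3     6 ]
R3 → R3 + 12·R1
  [ 1  0  1/2  -1/6  -1/3 ]
  [ 0  0    0     1     4 ]
  [ 0  1   -2     1     2 ]
R2 <-> R3
  [ 1  0  1/2  -1/6  -1/3 ]
  [ 0  1   -2     1     2 ]
  [ 0  0    0     1     4 ]
R2 → R2 − R3
  [ 1  0  1/2  -1/6  -1/3 ]
  [ 0  1   -2     0    -2 ]
  [ 0  0    0     1     4 ]
R1 → R1 + 1/6·R3
  [ 1  0  1/2  0  1/3 ]
  [ 0  1   -2  0   -2 ]
  [ 0  0    0  1    4 ]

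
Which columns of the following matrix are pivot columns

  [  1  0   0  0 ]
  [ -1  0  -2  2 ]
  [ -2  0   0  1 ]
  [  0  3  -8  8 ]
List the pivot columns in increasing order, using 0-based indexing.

R2 -> R2 + R1
  [  1  0   0  0 ]
  [  0  0  -2  2 ]
  [ -2  0   0  1 ]
  [  0  3  -8  8 ]
R3 -> R3 + 2·R1
  [ 1  0   0  0 ]
  [ 0  0  -2  2 ]
  [ 0  0   0  1 ]
  [ 0  3  -8  8 ]
R2 ↔ R4
  [ 1  0   0  0 ]
  [ 0  3  -8  8 ]
  [ 0  0   0  1 ]
  [ 0  0  -2  2 ]
R2 -> 1/3·R2
  [ 1  0     0    0 ]
  [ 0  1  -8/3  8/3 ]
  [ 0  0     0    1 ]
  [ 0  0    -2    2 ]
R3 ↔ R4
  [ 1  0     0    0 ]
  [ 0  1  -8/3  8/3 ]
  [ 0  0    -2    2 ]
  [ 0  0     0    1 ]
R3 -> -1/2·R3
  [ 1  0     0    0 ]
  [ 0  1  -8/3  8/3 ]
  [ 0  0     1   -1 ]
  [ 0  0     0    1 ]
R3 -> R3 + R4
  [ 1  0     0    0 ]
  [ 0  1  -8/3  8/3 ]
  [ 0  0     1    0 ]
  [ 0  0     0    1 ]
R2 -> R2 − 8/3·R4
  [ 1  0     0  0 ]
  [ 0  1  -8/3  0 ]
  [ 0  0     1  0 ]
  [ 0  0     0  1 ]
R2 -> R2 + 8/3·R3
  [ 1  0  0  0 ]
  [ 0  1  0  0 ]
  [ 0  0  1  0 ]
  [ 0  0  0  1 ]
Pivot columns are the columns containing a leading 1.

0, 1, 2, 3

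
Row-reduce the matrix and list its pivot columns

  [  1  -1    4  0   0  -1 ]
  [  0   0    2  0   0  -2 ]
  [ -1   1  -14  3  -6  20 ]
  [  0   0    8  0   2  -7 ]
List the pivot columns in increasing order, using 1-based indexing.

1, 3, 4, 5

ρ3 -> ρ3 + ρ1
ρ2 -> 1/2·ρ2
ρ3 -> ρ3 + 10·ρ2
ρ4 -> ρ4 − 8·ρ2
ρ3 -> 1/3·ρ3
ρ4 -> 1/2·ρ4
ρ3 -> ρ3 + 2·ρ4
ρ1 -> ρ1 − 4·ρ2
Pivot columns are the columns containing a leading 1.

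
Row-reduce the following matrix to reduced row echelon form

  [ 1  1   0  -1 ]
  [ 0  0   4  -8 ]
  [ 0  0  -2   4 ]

[[1, 1, 0, -1], [0, 0, 1, -2], [0, 0, 0, 0]]

r2 ← 1/4·r2
r3 ← r3 + 2·r2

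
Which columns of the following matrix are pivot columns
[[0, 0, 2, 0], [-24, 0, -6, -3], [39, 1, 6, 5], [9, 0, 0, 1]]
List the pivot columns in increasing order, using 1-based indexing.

ρ1 <=> ρ2
ρ1 ← -1/24·ρ1
ρ3 ← ρ3 − 39·ρ1
ρ4 ← ρ4 − 9·ρ1
ρ2 <=> ρ3
ρ3 ← 1/2·ρ3
ρ4 ← ρ4 + 9/4·ρ3
ρ4 ← -8·ρ4
ρ2 ← ρ2 − 1/8·ρ4
ρ1 ← ρ1 − 1/8·ρ4
ρ2 ← ρ2 + 15/4·ρ3
ρ1 ← ρ1 − 1/4·ρ3
Pivot columns are the columns containing a leading 1.

1, 2, 3, 4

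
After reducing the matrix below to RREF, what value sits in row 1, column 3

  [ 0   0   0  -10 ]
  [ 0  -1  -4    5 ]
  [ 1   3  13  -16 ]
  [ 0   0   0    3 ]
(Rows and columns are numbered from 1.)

R1 ↔ R3
  [ 1   3  13  -16 ]
  [ 0  -1  -4    5 ]
  [ 0   0   0  -10 ]
  [ 0   0   0    3 ]
R2 ← -1·R2
  [ 1  3  13  -16 ]
  [ 0  1   4   -5 ]
  [ 0  0   0  -10 ]
  [ 0  0   0    3 ]
R3 ← -1/10·R3
  [ 1  3  13  -16 ]
  [ 0  1   4   -5 ]
  [ 0  0   0    1 ]
  [ 0  0   0    3 ]
R4 ← R4 − 3·R3
  [ 1  3  13  -16 ]
  [ 0  1   4   -5 ]
  [ 0  0   0    1 ]
  [ 0  0   0    0 ]
R2 ← R2 + 5·R3
  [ 1  3  13  -16 ]
  [ 0  1   4    0 ]
  [ 0  0   0    1 ]
  [ 0  0   0    0 ]
R1 ← R1 + 16·R3
  [ 1  3  13  0 ]
  [ 0  1   4  0 ]
  [ 0  0   0  1 ]
  [ 0  0   0  0 ]
R1 ← R1 − 3·R2
  [ 1  0  1  0 ]
  [ 0  1  4  0 ]
  [ 0  0  0  1 ]
  [ 0  0  0  0 ]

1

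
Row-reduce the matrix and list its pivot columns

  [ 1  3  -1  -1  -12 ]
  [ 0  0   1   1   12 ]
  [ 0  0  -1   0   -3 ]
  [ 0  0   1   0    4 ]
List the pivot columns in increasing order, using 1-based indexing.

1, 3, 4, 5

ρ3 ← ρ3 + ρ2
ρ4 ← ρ4 − ρ2
ρ4 ← ρ4 + ρ3
ρ3 ← ρ3 − 9·ρ4
ρ2 ← ρ2 − 12·ρ4
ρ1 ← ρ1 + 12·ρ4
ρ2 ← ρ2 − ρ3
ρ1 ← ρ1 + ρ3
ρ1 ← ρ1 + ρ2
Pivot columns are the columns containing a leading 1.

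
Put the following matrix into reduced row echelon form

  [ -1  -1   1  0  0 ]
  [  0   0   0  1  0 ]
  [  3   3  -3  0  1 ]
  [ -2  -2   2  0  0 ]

R1 := -1·R1
  [  1   1  -1  0  0 ]
  [  0   0   0  1  0 ]
  [  3   3  -3  0  1 ]
  [ -2  -2   2  0  0 ]
R3 := R3 − 3·R1
  [  1   1  -1  0  0 ]
  [  0   0   0  1  0 ]
  [  0   0   0  0  1 ]
  [ -2  -2   2  0  0 ]
R4 := R4 + 2·R1
  [ 1  1  -1  0  0 ]
  [ 0  0   0  1  0 ]
  [ 0  0   0  0  1 ]
  [ 0  0   0  0  0 ]

[[1, 1, -1, 0, 0], [0, 0, 0, 1, 0], [0, 0, 0, 0, 1], [0, 0, 0, 0, 0]]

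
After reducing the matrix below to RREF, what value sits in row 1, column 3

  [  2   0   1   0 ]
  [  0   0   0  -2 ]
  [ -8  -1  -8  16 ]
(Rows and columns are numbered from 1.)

1/2

R1 ← 1/2·R1
R3 ← R3 + 8·R1
R2 <=> R3
R2 ← -1·R2
R3 ← -1/2·R3
R2 ← R2 + 16·R3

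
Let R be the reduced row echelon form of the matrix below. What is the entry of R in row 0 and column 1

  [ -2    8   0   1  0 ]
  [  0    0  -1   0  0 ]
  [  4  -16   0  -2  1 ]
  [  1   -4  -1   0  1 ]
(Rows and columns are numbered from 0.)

-4

R1 → -1/2·R1
  [ 1   -4   0  -1/2  0 ]
  [ 0    0  -1     0  0 ]
  [ 4  -16   0    -2  1 ]
  [ 1   -4  -1     0  1 ]
R3 → R3 − 4·R1
  [ 1  -4   0  -1/2  0 ]
  [ 0   0  -1     0  0 ]
  [ 0   0   0     0  1 ]
  [ 1  -4  -1     0  1 ]
R4 → R4 − R1
  [ 1  -4   0  -1/2  0 ]
  [ 0   0  -1     0  0 ]
  [ 0   0   0     0  1 ]
  [ 0   0  -1   1/2  1 ]
R2 → -1·R2
  [ 1  -4   0  -1/2  0 ]
  [ 0   0   1     0  0 ]
  [ 0   0   0     0  1 ]
  [ 0   0  -1   1/2  1 ]
R4 → R4 + R2
  [ 1  -4  0  -1/2  0 ]
  [ 0   0  1     0  0 ]
  [ 0   0  0     0  1 ]
  [ 0   0  0   1/2  1 ]
R3 <-> R4
  [ 1  -4  0  -1/2  0 ]
  [ 0   0  1     0  0 ]
  [ 0   0  0   1/2  1 ]
  [ 0   0  0     0  1 ]
R3 → 2·R3
  [ 1  -4  0  -1/2  0 ]
  [ 0   0  1     0  0 ]
  [ 0   0  0     1  2 ]
  [ 0   0  0     0  1 ]
R3 → R3 − 2·R4
  [ 1  -4  0  -1/2  0 ]
  [ 0   0  1     0  0 ]
  [ 0   0  0     1  0 ]
  [ 0   0  0     0  1 ]
R1 → R1 + 1/2·R3
  [ 1  -4  0  0  0 ]
  [ 0   0  1  0  0 ]
  [ 0   0  0  1  0 ]
  [ 0   0  0  0  1 ]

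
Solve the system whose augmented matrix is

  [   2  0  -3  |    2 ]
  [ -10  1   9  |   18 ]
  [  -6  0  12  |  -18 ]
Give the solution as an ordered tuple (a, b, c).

r1 → 1/2·r1
  [   1  0  -3/2  |    1 ]
  [ -10  1     9  |   18 ]
  [  -6  0    12  |  -18 ]
r2 → r2 + 10·r1
  [  1  0  -3/2  |    1 ]
  [  0  1    -6  |   28 ]
  [ -6  0    12  |  -18 ]
r3 → r3 + 6·r1
  [ 1  0  -3/2  |    1 ]
  [ 0  1    -6  |   28 ]
  [ 0  0     3  |  -12 ]
r3 → 1/3·r3
  [ 1  0  -3/2  |   1 ]
  [ 0  1    -6  |  28 ]
  [ 0  0     1  |  -4 ]
r2 → r2 + 6·r3
  [ 1  0  -3/2  |   1 ]
  [ 0  1     0  |   4 ]
  [ 0  0     1  |  -4 ]
r1 → r1 + 3/2·r3
  [ 1  0  0  |  -5 ]
  [ 0  1  0  |   4 ]
  [ 0  0  1  |  -4 ]
Reading off the last column: a = -5, b = 4, c = -4.

(-5, 4, -4)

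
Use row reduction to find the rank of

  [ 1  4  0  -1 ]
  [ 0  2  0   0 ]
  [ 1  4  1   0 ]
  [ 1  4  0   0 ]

Subtract ρ1 from ρ3.
  [ 1  4  0  -1 ]
  [ 0  2  0   0 ]
  [ 0  0  1   1 ]
  [ 1  4  0   0 ]
Subtract ρ1 from ρ4.
  [ 1  4  0  -1 ]
  [ 0  2  0   0 ]
  [ 0  0  1   1 ]
  [ 0  0  0   1 ]
Multiply ρ2 by 1/2.
  [ 1  4  0  -1 ]
  [ 0  1  0   0 ]
  [ 0  0  1   1 ]
  [ 0  0  0   1 ]
Subtract ρ4 from ρ3.
  [ 1  4  0  -1 ]
  [ 0  1  0   0 ]
  [ 0  0  1   0 ]
  [ 0  0  0   1 ]
Add ρ4 to ρ1.
  [ 1  4  0  0 ]
  [ 0  1  0  0 ]
  [ 0  0  1  0 ]
  [ 0  0  0  1 ]
Subtract 4 times ρ2 from ρ1.
  [ 1  0  0  0 ]
  [ 0  1  0  0 ]
  [ 0  0  1  0 ]
  [ 0  0  0  1 ]
The reduced form has 4 nonzero rows.

rank = 4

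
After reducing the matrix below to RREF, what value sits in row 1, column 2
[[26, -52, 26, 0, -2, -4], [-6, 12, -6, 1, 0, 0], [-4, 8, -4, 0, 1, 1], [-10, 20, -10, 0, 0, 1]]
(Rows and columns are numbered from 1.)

-2

R1 ← 1/26·R1
  [   1  -2    1  0  -1/13  -2/13 ]
  [  -6  12   -6  1      0      0 ]
  [  -4   8   -4  0      1      1 ]
  [ -10  20  -10  0      0      1 ]
R2 ← R2 + 6·R1
  [   1  -2    1  0  -1/13   -2/13 ]
  [   0   0    0  1  -6/13  -12/13 ]
  [  -4   8   -4  0      1       1 ]
  [ -10  20  -10  0      0       1 ]
R3 ← R3 + 4·R1
  [   1  -2    1  0  -1/13   -2/13 ]
  [   0   0    0  1  -6/13  -12/13 ]
  [   0   0    0  0   9/13    5/13 ]
  [ -10  20  -10  0      0       1 ]
R4 ← R4 + 10·R1
  [ 1  -2  1  0   -1/13   -2/13 ]
  [ 0   0  0  1   -6/13  -12/13 ]
  [ 0   0  0  0    9/13    5/13 ]
  [ 0   0  0  0  -10/13   -7/13 ]
R3 ← 13/9·R3
  [ 1  -2  1  0   -1/13   -2/13 ]
  [ 0   0  0  1   -6/13  -12/13 ]
  [ 0   0  0  0       1     5/9 ]
  [ 0   0  0  0  -10/13   -7/13 ]
R4 ← R4 + 10/13·R3
  [ 1  -2  1  0  -1/13   -2/13 ]
  [ 0   0  0  1  -6/13  -12/13 ]
  [ 0   0  0  0      1     5/9 ]
  [ 0   0  0  0      0    -1/9 ]
R4 ← -9·R4
  [ 1  -2  1  0  -1/13   -2/13 ]
  [ 0   0  0  1  -6/13  -12/13 ]
  [ 0   0  0  0      1     5/9 ]
  [ 0   0  0  0      0       1 ]
R3 ← R3 − 5/9·R4
  [ 1  -2  1  0  -1/13   -2/13 ]
  [ 0   0  0  1  -6/13  -12/13 ]
  [ 0   0  0  0      1       0 ]
  [ 0   0  0  0      0       1 ]
R2 ← R2 + 12/13·R4
  [ 1  -2  1  0  -1/13  -2/13 ]
  [ 0   0  0  1  -6/13      0 ]
  [ 0   0  0  0      1      0 ]
  [ 0   0  0  0      0      1 ]
R1 ← R1 + 2/13·R4
  [ 1  -2  1  0  -1/13  0 ]
  [ 0   0  0  1  -6/13  0 ]
  [ 0   0  0  0      1  0 ]
  [ 0   0  0  0      0  1 ]
R2 ← R2 + 6/13·R3
  [ 1  -2  1  0  -1/13  0 ]
  [ 0   0  0  1      0  0 ]
  [ 0   0  0  0      1  0 ]
  [ 0   0  0  0      0  1 ]
R1 ← R1 + 1/13·R3
  [ 1  -2  1  0  0  0 ]
  [ 0   0  0  1  0  0 ]
  [ 0   0  0  0  1  0 ]
  [ 0   0  0  0  0  1 ]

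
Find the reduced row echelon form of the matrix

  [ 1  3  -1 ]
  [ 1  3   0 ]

[[1, 3, 0], [0, 0, 1]]

R2 := R2 − R1
R1 := R1 + R2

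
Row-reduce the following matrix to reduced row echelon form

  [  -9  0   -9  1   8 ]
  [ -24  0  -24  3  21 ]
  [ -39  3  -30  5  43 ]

[[1, 0, 1, 0, -1], [0, 1, 3, 0, 3], [0, 0, 0, 1, -1]]

Multiply R1 by -1/9.
  [   1  0    1  -1/9  -8/9 ]
  [ -24  0  -24     3    21 ]
  [ -39  3  -30     5    43 ]
Add 24 times R1 to R2.
  [   1  0    1  -1/9  -8/9 ]
  [   0  0    0   1/3  -1/3 ]
  [ -39  3  -30     5    43 ]
Add 39 times R1 to R3.
  [ 1  0  1  -1/9  -8/9 ]
  [ 0  0  0   1/3  -1/3 ]
  [ 0  3  9   2/3  25/3 ]
Swap R2 and R3.
  [ 1  0  1  -1/9  -8/9 ]
  [ 0  3  9   2/3  25/3 ]
  [ 0  0  0   1/3  -1/3 ]
Multiply R2 by 1/3.
  [ 1  0  1  -1/9  -8/9 ]
  [ 0  1  3   2/9  25/9 ]
  [ 0  0  0   1/3  -1/3 ]
Multiply R3 by 3.
  [ 1  0  1  -1/9  -8/9 ]
  [ 0  1  3   2/9  25/9 ]
  [ 0  0  0     1    -1 ]
Subtract 2/9 times R3 from R2.
  [ 1  0  1  -1/9  -8/9 ]
  [ 0  1  3     0     3 ]
  [ 0  0  0     1    -1 ]
Add 1/9 times R3 to R1.
  [ 1  0  1  0  -1 ]
  [ 0  1  3  0   3 ]
  [ 0  0  0  1  -1 ]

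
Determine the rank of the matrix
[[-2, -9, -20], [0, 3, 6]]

R1 → -1/2·R1
  [ 1  9/2  10 ]
  [ 0    3   6 ]
R2 → 1/3·R2
  [ 1  9/2  10 ]
  [ 0    1   2 ]
R1 → R1 − 9/2·R2
  [ 1  0  1 ]
  [ 0  1  2 ]
The reduced form has 2 nonzero rows.

rank = 2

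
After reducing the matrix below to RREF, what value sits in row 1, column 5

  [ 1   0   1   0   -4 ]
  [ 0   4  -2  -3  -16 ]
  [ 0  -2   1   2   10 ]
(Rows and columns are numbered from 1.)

-4

r2 → 1/4·r2
r3 → r3 + 2·r2
r3 → 2·r3
r2 → r2 + 3/4·r3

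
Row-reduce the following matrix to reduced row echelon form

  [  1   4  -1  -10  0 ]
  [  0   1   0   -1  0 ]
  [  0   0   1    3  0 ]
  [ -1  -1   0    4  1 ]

[[1, 0, 0, -3, 0], [0, 1, 0, -1, 0], [0, 0, 1, 3, 0], [0, 0, 0, 0, 1]]

r4 := r4 + r1
  [ 1  4  -1  -10  0 ]
  [ 0  1   0   -1  0 ]
  [ 0  0   1    3  0 ]
  [ 0  3  -1   -6  1 ]
r4 := r4 − 3·r2
  [ 1  4  -1  -10  0 ]
  [ 0  1   0   -1  0 ]
  [ 0  0   1    3  0 ]
  [ 0  0  -1   -3  1 ]
r4 := r4 + r3
  [ 1  4  -1  -10  0 ]
  [ 0  1   0   -1  0 ]
  [ 0  0   1    3  0 ]
  [ 0  0   0    0  1 ]
r1 := r1 + r3
  [ 1  4  0  -7  0 ]
  [ 0  1  0  -1  0 ]
  [ 0  0  1   3  0 ]
  [ 0  0  0   0  1 ]
r1 := r1 − 4·r2
  [ 1  0  0  -3  0 ]
  [ 0  1  0  -1  0 ]
  [ 0  0  1   3  0 ]
  [ 0  0  0   0  1 ]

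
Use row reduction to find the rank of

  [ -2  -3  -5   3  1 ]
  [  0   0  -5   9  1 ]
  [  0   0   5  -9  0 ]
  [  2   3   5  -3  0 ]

rank = 3

r1 := -1/2·r1
  [ 1  3/2  5/2  -3/2  -1/2 ]
  [ 0    0   -5     9     1 ]
  [ 0    0    5    -9     0 ]
  [ 2    3    5    -3     0 ]
r4 := r4 − 2·r1
  [ 1  3/2  5/2  -3/2  -1/2 ]
  [ 0    0   -5     9     1 ]
  [ 0    0    5    -9     0 ]
  [ 0    0    0     0     1 ]
r2 := -1/5·r2
  [ 1  3/2  5/2  -3/2  -1/2 ]
  [ 0    0    1  -9/5  -1/5 ]
  [ 0    0    5    -9     0 ]
  [ 0    0    0     0     1 ]
r3 := r3 − 5·r2
  [ 1  3/2  5/2  -3/2  -1/2 ]
  [ 0    0    1  -9/5  -1/5 ]
  [ 0    0    0     0     1 ]
  [ 0    0    0     0     1 ]
r4 := r4 − r3
  [ 1  3/2  5/2  -3/2  -1/2 ]
  [ 0    0    1  -9/5  -1/5 ]
  [ 0    0    0     0     1 ]
  [ 0    0    0     0     0 ]
r2 := r2 + 1/5·r3
  [ 1  3/2  5/2  -3/2  -1/2 ]
  [ 0    0    1  -9/5     0 ]
  [ 0    0    0     0     1 ]
  [ 0    0    0     0     0 ]
r1 := r1 + 1/2·r3
  [ 1  3/2  5/2  -3/2  0 ]
  [ 0    0    1  -9/5  0 ]
  [ 0    0    0     0  1 ]
  [ 0    0    0     0  0 ]
r1 := r1 − 5/2·r2
  [ 1  3/2  0     3  0 ]
  [ 0    0  1  -9/5  0 ]
  [ 0    0  0     0  1 ]
  [ 0    0  0     0  0 ]
The reduced form has 3 nonzero rows.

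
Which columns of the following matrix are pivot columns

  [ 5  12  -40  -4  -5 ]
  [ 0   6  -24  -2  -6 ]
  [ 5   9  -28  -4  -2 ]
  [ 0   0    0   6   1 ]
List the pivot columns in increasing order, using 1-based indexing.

1, 2, 4, 5

r1 -> 1/5·r1
  [ 1  12/5   -8  -4/5  -1 ]
  [ 0     6  -24    -2  -6 ]
  [ 5     9  -28    -4  -2 ]
  [ 0     0    0     6   1 ]
r3 -> r3 − 5·r1
  [ 1  12/5   -8  -4/5  -1 ]
  [ 0     6  -24    -2  -6 ]
  [ 0    -3   12     0   3 ]
  [ 0     0    0     6   1 ]
r2 -> 1/6·r2
  [ 1  12/5  -8  -4/5  -1 ]
  [ 0     1  -4  -1/3  -1 ]
  [ 0    -3  12     0   3 ]
  [ 0     0   0     6   1 ]
r3 -> r3 + 3·r2
  [ 1  12/5  -8  -4/5  -1 ]
  [ 0     1  -4  -1/3  -1 ]
  [ 0     0   0    -1   0 ]
  [ 0     0   0     6   1 ]
r3 -> -1·r3
  [ 1  12/5  -8  -4/5  -1 ]
  [ 0     1  -4  -1/3  -1 ]
  [ 0     0   0     1   0 ]
  [ 0     0   0     6   1 ]
r4 -> r4 − 6·r3
  [ 1  12/5  -8  -4/5  -1 ]
  [ 0     1  -4  -1/3  -1 ]
  [ 0     0   0     1   0 ]
  [ 0     0   0     0   1 ]
r2 -> r2 + r4
  [ 1  12/5  -8  -4/5  -1 ]
  [ 0     1  -4  -1/3   0 ]
  [ 0     0   0     1   0 ]
  [ 0     0   0     0   1 ]
r1 -> r1 + r4
  [ 1  12/5  -8  -4/5  0 ]
  [ 0     1  -4  -1/3  0 ]
  [ 0     0   0     1  0 ]
  [ 0     0   0     0  1 ]
r2 -> r2 + 1/3·r3
  [ 1  12/5  -8  -4/5  0 ]
  [ 0     1  -4     0  0 ]
  [ 0     0   0     1  0 ]
  [ 0     0   0     0  1 ]
r1 -> r1 + 4/5·r3
  [ 1  12/5  -8  0  0 ]
  [ 0     1  -4  0  0 ]
  [ 0     0   0  1  0 ]
  [ 0     0   0  0  1 ]
r1 -> r1 − 12/5·r2
  [ 1  0  8/5  0  0 ]
  [ 0  1   -4  0  0 ]
  [ 0  0    0  1  0 ]
  [ 0  0    0  0  1 ]
Pivot columns are the columns containing a leading 1.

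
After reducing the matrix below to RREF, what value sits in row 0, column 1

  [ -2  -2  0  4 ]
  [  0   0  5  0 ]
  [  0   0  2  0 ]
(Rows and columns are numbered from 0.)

R1 -> -1/2·R1
  [ 1  1  0  -2 ]
  [ 0  0  5   0 ]
  [ 0  0  2   0 ]
R2 -> 1/5·R2
  [ 1  1  0  -2 ]
  [ 0  0  1   0 ]
  [ 0  0  2   0 ]
R3 -> R3 − 2·R2
  [ 1  1  0  -2 ]
  [ 0  0  1   0 ]
  [ 0  0  0   0 ]

1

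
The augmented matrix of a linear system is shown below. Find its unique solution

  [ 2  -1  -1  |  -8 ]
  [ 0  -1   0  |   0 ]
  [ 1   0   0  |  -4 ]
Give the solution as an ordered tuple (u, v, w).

R1 -> 1/2·R1
  [ 1  -1/2  -1/2  |  -4 ]
  [ 0    -1     0  |   0 ]
  [ 1     0     0  |  -4 ]
R3 -> R3 − R1
  [ 1  -1/2  -1/2  |  -4 ]
  [ 0    -1     0  |   0 ]
  [ 0   1/2   1/2  |   0 ]
R2 -> -1·R2
  [ 1  -1/2  -1/2  |  -4 ]
  [ 0     1     0  |   0 ]
  [ 0   1/2   1/2  |   0 ]
R3 -> R3 − 1/2·R2
  [ 1  -1/2  -1/2  |  -4 ]
  [ 0     1     0  |   0 ]
  [ 0     0   1/2  |   0 ]
R3 -> 2·R3
  [ 1  -1/2  -1/2  |  -4 ]
  [ 0     1     0  |   0 ]
  [ 0     0     1  |   0 ]
R1 -> R1 + 1/2·R3
  [ 1  -1/2  0  |  -4 ]
  [ 0     1  0  |   0 ]
  [ 0     0  1  |   0 ]
R1 -> R1 + 1/2·R2
  [ 1  0  0  |  -4 ]
  [ 0  1  0  |   0 ]
  [ 0  0  1  |   0 ]
Reading off the last column: u = -4, v = 0, w = 0.

(-4, 0, 0)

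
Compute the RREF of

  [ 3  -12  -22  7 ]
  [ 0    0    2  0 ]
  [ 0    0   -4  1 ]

[[1, -4, 0, 0], [0, 0, 1, 0], [0, 0, 0, 1]]

r1 := 1/3·r1
  [ 1  -4  -22/3  7/3 ]
  [ 0   0      2    0 ]
  [ 0   0     -4    1 ]
r2 := 1/2·r2
  [ 1  -4  -22/3  7/3 ]
  [ 0   0      1    0 ]
  [ 0   0     -4    1 ]
r3 := r3 + 4·r2
  [ 1  -4  -22/3  7/3 ]
  [ 0   0      1    0 ]
  [ 0   0      0    1 ]
r1 := r1 − 7/3·r3
  [ 1  -4  -22/3  0 ]
  [ 0   0      1  0 ]
  [ 0   0      0  1 ]
r1 := r1 + 22/3·r2
  [ 1  -4  0  0 ]
  [ 0   0  1  0 ]
  [ 0   0  0  1 ]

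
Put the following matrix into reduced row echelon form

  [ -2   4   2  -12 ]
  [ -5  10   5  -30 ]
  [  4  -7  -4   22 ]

R1 → -1/2·R1
  [  1  -2  -1    6 ]
  [ -5  10   5  -30 ]
  [  4  -7  -4   22 ]
R2 → R2 + 5·R1
  [ 1  -2  -1   6 ]
  [ 0   0   0   0 ]
  [ 4  -7  -4  22 ]
R3 → R3 − 4·R1
  [ 1  -2  -1   6 ]
  [ 0   0   0   0 ]
  [ 0   1   0  -2 ]
R2 <=> R3
  [ 1  -2  -1   6 ]
  [ 0   1   0  -2 ]
  [ 0   0   0   0 ]
R1 → R1 + 2·R2
  [ 1  0  -1   2 ]
  [ 0  1   0  -2 ]
  [ 0  0   0   0 ]

[[1, 0, -1, 2], [0, 1, 0, -2], [0, 0, 0, 0]]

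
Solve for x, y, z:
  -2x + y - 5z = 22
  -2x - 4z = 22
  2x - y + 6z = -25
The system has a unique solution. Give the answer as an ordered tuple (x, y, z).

Form the augmented matrix and row-reduce:
  [ -2   1  -5  |   22 ]
  [ -2   0  -4  |   22 ]
  [  2  -1   6  |  -25 ]
R1 -> -1/2·R1
  [  1  -1/2  5/2  |  -11 ]
  [ -2     0   -4  |   22 ]
  [  2    -1    6  |  -25 ]
R2 -> R2 + 2·R1
  [ 1  -1/2  5/2  |  -11 ]
  [ 0    -1    1  |    0 ]
  [ 2    -1    6  |  -25 ]
R3 -> R3 − 2·R1
  [ 1  -1/2  5/2  |  -11 ]
  [ 0    -1    1  |    0 ]
  [ 0     0    1  |   -3 ]
R2 -> -1·R2
  [ 1  -1/2  5/2  |  -11 ]
  [ 0     1   -1  |    0 ]
  [ 0     0    1  |   -3 ]
R2 -> R2 + R3
  [ 1  -1/2  5/2  |  -11 ]
  [ 0     1    0  |   -3 ]
  [ 0     0    1  |   -3 ]
R1 -> R1 − 5/2·R3
  [ 1  -1/2  0  |  -7/2 ]
  [ 0     1  0  |    -3 ]
  [ 0     0  1  |    -3 ]
R1 -> R1 + 1/2·R2
  [ 1  0  0  |  -5 ]
  [ 0  1  0  |  -3 ]
  [ 0  0  1  |  -3 ]
Reading off the last column: x = -5, y = -3, z = -3.

(-5, -3, -3)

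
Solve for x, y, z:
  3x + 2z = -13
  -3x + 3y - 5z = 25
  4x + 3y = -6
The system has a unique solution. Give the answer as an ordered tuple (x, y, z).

Form the augmented matrix and row-reduce:
  [  3  0   2  |  -13 ]
  [ -3  3  -5  |   25 ]
  [  4  3   0  |   -6 ]
r1 := 1/3·r1
  [  1  0  2/3  |  -13/3 ]
  [ -3  3   -5  |     25 ]
  [  4  3    0  |     -6 ]
r2 := r2 + 3·r1
  [ 1  0  2/3  |  -13/3 ]
  [ 0  3   -3  |     12 ]
  [ 4  3    0  |     -6 ]
r3 := r3 − 4·r1
  [ 1  0   2/3  |  -13/3 ]
  [ 0  3    -3  |     12 ]
  [ 0  3  -8/3  |   34/3 ]
r2 := 1/3·r2
  [ 1  0   2/3  |  -13/3 ]
  [ 0  1    -1  |      4 ]
  [ 0  3  -8/3  |   34/3 ]
r3 := r3 − 3·r2
  [ 1  0  2/3  |  -13/3 ]
  [ 0  1   -1  |      4 ]
  [ 0  0  1/3  |   -2/3 ]
r3 := 3·r3
  [ 1  0  2/3  |  -13/3 ]
  [ 0  1   -1  |      4 ]
  [ 0  0    1  |     -2 ]
r2 := r2 + r3
  [ 1  0  2/3  |  -13/3 ]
  [ 0  1    0  |      2 ]
  [ 0  0    1  |     -2 ]
r1 := r1 − 2/3·r3
  [ 1  0  0  |  -3 ]
  [ 0  1  0  |   2 ]
  [ 0  0  1  |  -2 ]
Reading off the last column: x = -3, y = 2, z = -2.

(-3, 2, -2)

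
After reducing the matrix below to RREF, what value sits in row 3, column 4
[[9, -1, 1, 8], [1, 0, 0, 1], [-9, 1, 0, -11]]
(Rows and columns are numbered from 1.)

-3

R1 := 1/9·R1
R2 := R2 − R1
R3 := R3 + 9·R1
R2 := 9·R2
R2 := R2 + R3
R1 := R1 − 1/9·R3
R1 := R1 + 1/9·R2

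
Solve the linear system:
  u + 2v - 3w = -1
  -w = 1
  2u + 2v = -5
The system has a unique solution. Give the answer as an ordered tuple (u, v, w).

(-1, -3/2, -1)

Form the augmented matrix and row-reduce:
  [ 1  2  -3  |  -1 ]
  [ 0  0  -1  |   1 ]
  [ 2  2   0  |  -5 ]
r3 -> r3 − 2·r1
r2 <-> r3
r2 -> -1/2·r2
r3 -> -1·r3
r2 -> r2 + 3·r3
r1 -> r1 + 3·r3
r1 -> r1 − 2·r2
Reading off the last column: u = -1, v = -3/2, w = -1.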